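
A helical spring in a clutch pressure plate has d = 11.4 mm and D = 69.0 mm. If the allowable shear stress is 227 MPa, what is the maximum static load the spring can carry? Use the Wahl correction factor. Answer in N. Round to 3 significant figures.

C = D/d = 69.0/11.4 = 6.0526
K_W = (4C−1)/(4C−4) + 0.615/C = 23.211/20.211 + 0.1016 = 1.2500
τ_max = K·8FD/(πd³) → F_max = τ_allow·πd³/(8DK)
F_max = 227·π·11.4³/(8·69.0·1.2500) = 1.0566e+06/690.03 = 1531.2 N

1530 N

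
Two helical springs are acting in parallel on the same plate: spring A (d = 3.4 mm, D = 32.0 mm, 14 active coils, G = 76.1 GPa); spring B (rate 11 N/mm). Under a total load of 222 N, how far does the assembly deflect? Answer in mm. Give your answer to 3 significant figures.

16.1 mm

k_A = Gd⁴/(8D³N_a) = (76.1×10³)(3.4⁴)/(8·32.0³·14) = 2.771 N/mm
Parallel: k_eq = 2.771 + 11 = 13.771 N/mm
δ = F/k_eq = 222/13.771 = 16.121 mm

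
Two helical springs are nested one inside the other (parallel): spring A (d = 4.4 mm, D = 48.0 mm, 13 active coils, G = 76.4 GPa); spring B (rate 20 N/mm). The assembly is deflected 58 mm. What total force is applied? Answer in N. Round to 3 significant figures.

k_A = Gd⁴/(8D³N_a) = (76.4×10³)(4.4⁴)/(8·48.0³·13) = 2.4897 N/mm
Parallel: k_eq = 2.4897 + 20 = 22.49 N/mm
F = k_eq·δ = 22.49·58 = 1304.4 N

1300 N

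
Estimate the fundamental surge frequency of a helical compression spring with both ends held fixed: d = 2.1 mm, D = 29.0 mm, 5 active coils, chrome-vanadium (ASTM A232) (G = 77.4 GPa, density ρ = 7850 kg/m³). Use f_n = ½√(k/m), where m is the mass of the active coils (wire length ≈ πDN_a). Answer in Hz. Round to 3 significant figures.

k = Gd⁴/(8D³N_a) = (77.4×10³)(2.1⁴)/(8·29.0³·5) = 1.543 N/mm = 1543 N/m
Wire length L = πDN_a = π·29.0·5 = 455.53 mm
m = ρ·(πd²/4)·L = 7850 × 3.4636×10⁻⁶ m² × 0.45553 m = 0.012386 kg
f_n = ½√(k/m) = 0.5·√(1543/0.012386) = 0.5·√(1.2458e+05) = 176.48 Hz

176 Hz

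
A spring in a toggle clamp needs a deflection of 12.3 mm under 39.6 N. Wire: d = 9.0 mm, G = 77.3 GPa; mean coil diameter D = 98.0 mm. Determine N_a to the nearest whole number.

21

Required rate k = F/δ = 39.6/12.3 = 3.2195 N/mm
N_a = Gd⁴/(8D³k) = (77.3×10³ × 9.0⁴)/(8 × 98.0³ × 3.2195)
    = 5.07165e+08 / 2.42414e+07 = 20.92 → 21 coils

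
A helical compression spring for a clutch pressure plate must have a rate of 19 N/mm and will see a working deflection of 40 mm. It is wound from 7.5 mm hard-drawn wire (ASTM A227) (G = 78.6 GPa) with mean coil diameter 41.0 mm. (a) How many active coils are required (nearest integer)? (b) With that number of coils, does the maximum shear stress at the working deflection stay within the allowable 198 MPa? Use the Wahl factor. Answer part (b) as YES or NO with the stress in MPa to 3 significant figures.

(a) 24 coils; (b) NO, τ_max = 238 MPa

N_a = Gd⁴/(8D³k) = (78.6×10³)(7.5⁴)/(8·41.0³·19) = 23.74 → N_a = 24
Actual rate k = Gd⁴/(8D³·24) = 18.794 N/mm
Working load F = kδ = 18.794·40 = 751.75 N
C = 41.0/7.5 = 5.4667; K_W = (4C−1)/(4C−4)+0.615/C = 1.2804
τ_max = K_W·8FD/(πd³) = 1.2804·186.04 = 238.21 MPa
τ_max > 198 MPa → exceeds allowable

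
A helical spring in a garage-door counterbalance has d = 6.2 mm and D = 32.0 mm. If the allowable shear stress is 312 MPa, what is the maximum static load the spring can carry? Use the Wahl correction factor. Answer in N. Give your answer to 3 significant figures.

C = D/d = 32.0/6.2 = 5.1613
K_W = (4C−1)/(4C−4) + 0.615/C = 19.645/16.645 + 0.1192 = 1.2994
τ_max = K·8FD/(πd³) → F_max = τ_allow·πd³/(8DK)
F_max = 312·π·6.2³/(8·32.0·1.2994) = 2.336e+05/332.64 = 702.26 N

702 N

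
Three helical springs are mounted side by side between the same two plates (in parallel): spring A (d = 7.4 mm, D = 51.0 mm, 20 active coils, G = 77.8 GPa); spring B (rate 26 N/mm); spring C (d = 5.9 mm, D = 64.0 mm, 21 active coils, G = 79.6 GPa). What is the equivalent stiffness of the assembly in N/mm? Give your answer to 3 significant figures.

k_A = Gd⁴/(8D³N_a) = (77.8×10³)(7.4⁴)/(8·51.0³·20) = 10.992 N/mm
k_C = Gd⁴/(8D³N_a) = (79.6×10³)(5.9⁴)/(8·64.0³·21) = 2.1901 N/mm
Parallel: k_eq = 10.992 + 26 + 2.1901 = 39.182 N/mm

39.2 N/mm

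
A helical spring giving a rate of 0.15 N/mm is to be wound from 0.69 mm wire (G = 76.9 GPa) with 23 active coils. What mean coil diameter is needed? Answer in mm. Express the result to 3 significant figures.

8.58 mm

D = (Gd⁴/(8N_a·k))^(1/3) = (76.9×10³·0.69⁴/(8·23·0.15))^(1/3)
  = (631.559)^(1/3) = 8.5797 mm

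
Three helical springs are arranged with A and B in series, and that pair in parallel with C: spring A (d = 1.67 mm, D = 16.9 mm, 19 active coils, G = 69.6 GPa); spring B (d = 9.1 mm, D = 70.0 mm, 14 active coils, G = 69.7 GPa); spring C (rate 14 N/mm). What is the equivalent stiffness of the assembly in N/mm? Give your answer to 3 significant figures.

k_A = Gd⁴/(8D³N_a) = (69.6×10³)(1.67⁴)/(8·16.9³·19) = 0.73786 N/mm
k_B = Gd⁴/(8D³N_a) = (69.7×10³)(9.1⁴)/(8·70.0³·14) = 12.442 N/mm
Springs A,B series: k_AB = 1/(1/0.73786+1/12.442) = 0.69655 N/mm; parallel with C: k_eq = 0.69655+14 = 14.697 N/mm

14.7 N/mm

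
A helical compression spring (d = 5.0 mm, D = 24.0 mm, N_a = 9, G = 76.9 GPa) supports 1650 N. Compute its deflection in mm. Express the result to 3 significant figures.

34.2 mm

k = Gd⁴/(8D³N_a) = (76.9×10³)(5.0⁴)/(8·24.0³·9) = 48.288 N/mm
δ = F/k = 1650 / 48.288 = 34.17 mm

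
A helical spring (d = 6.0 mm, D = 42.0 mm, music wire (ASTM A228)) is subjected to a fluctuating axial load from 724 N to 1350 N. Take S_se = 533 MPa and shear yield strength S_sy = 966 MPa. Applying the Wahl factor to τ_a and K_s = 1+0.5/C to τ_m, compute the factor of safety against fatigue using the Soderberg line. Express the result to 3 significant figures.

1.08

C = D/d = 42.0/6.0 = 7.0000; K_W = (4C−1)/(4C−4)+0.615/C = 1.2129; K_s = 1+0.5/C = 1.0714
F_a = (F_max−F_min)/2 = 313 N; F_m = (F_max+F_min)/2 = 1037 N
τ_a = K_W·8F_aD/(πd³) = 1.2129 × 154.98 = 187.97 MPa
τ_m = K_s·8F_mD/(πd³) = 1.0714 × 513.47 = 550.15 MPa
Soderberg: 1/n_f = τ_a/S_se + τ_m/S_sy = 187.97/533 + 550.15/966 = 0.35267 + 0.56951 = 0.92217
n_f = 1/0.92217 = 1.084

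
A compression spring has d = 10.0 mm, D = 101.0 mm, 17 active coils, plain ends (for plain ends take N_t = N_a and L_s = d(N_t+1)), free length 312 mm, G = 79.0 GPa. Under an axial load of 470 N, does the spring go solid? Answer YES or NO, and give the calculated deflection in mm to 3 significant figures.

NO, δ = 83.4 mm

k = Gd⁴/(8D³N_a) = (79.0×10³)(10.0⁴)/(8·101.0³·17) = 5.638 N/mm
N_t = 17; L_s = 10.0·18 = 180 mm; δ_solid = L₀ − L_s = 312 − 180 = 132 mm
δ = F/k = 470/5.638 = 83.363 mm
δ < δ_solid → spring does not go solid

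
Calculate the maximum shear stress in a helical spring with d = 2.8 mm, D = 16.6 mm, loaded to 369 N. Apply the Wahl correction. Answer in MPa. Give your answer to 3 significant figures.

892 MPa

Spring index C = D/d = 16.6/2.8 = 5.9286
K_W = (4C−1)/(4C−4) + 0.615/C = 22.714/19.714 + 0.1037 = 1.2559
τ₀ = 8FD/(πd³) = 8·369·16.6/(π·2.8³) = 49003.2/68.964 = 710.56 MPa
τ_max = K·τ₀ = 1.2559 × 710.56 = 892.4 MPa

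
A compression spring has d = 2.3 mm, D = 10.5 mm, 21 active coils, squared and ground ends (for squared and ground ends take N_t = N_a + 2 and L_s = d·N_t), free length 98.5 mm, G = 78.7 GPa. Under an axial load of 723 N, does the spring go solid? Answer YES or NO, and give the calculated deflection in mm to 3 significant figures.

k = Gd⁴/(8D³N_a) = (78.7×10³)(2.3⁴)/(8·10.5³·21) = 11.324 N/mm
N_t = 23; L_s = 2.3·23 = 52.9 mm; δ_solid = L₀ − L_s = 98.5 − 52.9 = 45.6 mm
δ = F/k = 723/11.324 = 63.845 mm
δ ≥ δ_solid → spring goes solid

YES, δ = 63.8 mm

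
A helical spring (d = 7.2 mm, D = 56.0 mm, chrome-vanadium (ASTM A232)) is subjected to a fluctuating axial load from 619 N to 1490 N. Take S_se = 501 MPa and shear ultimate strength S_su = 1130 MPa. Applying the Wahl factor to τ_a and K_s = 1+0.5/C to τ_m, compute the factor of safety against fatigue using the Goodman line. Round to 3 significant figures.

1.29

C = D/d = 56.0/7.2 = 7.7778; K_W = (4C−1)/(4C−4)+0.615/C = 1.1897; K_s = 1+0.5/C = 1.0643
F_a = (F_max−F_min)/2 = 435.5 N; F_m = (F_max+F_min)/2 = 1054.5 N
τ_a = K_W·8F_aD/(πd³) = 1.1897 × 166.39 = 197.95 MPa
τ_m = K_s·8F_mD/(πd³) = 1.0643 × 402.88 = 428.78 MPa
Goodman: 1/n_f = τ_a/S_se + τ_m/S_su = 197.95/501 + 428.78/1130 = 0.39512 + 0.37945 = 0.77457
n_f = 1/0.77457 = 1.291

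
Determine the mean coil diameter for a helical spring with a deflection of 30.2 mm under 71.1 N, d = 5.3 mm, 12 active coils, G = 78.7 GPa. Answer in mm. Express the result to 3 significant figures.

65.0 mm

Required rate k = F/δ = 71.1/30.2 = 2.3543 N/mm
D = (Gd⁴/(8N_a·k))^(1/3) = (78.7×10³·5.3⁴/(8·12·2.3543))^(1/3)
  = (274754)^(1/3) = 65.0102 mm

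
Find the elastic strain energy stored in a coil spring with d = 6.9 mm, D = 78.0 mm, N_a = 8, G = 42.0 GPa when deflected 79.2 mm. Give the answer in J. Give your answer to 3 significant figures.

9.83 J

k = Gd⁴/(8D³N_a) = (42.0×10³)(6.9⁴)/(8·78.0³·8) = 3.1346 N/mm
U = ½kδ² = 0.5 × 3.1346 × 79.2² = 9831.1 N·mm = 9.8311 J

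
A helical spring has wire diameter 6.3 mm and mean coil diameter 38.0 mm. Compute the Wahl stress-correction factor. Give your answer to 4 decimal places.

C = D/d = 38.0/6.3 = 6.0317
K_W = (4C−1)/(4C−4) + 0.615/C = 23.127/20.127 + 0.1020 = 1.2510

1.2510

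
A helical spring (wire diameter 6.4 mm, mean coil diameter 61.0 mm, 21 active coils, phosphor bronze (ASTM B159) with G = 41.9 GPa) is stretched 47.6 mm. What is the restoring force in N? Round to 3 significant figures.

87.7 N

k = Gd⁴/(8D³N_a) = (41.9×10³)(6.4⁴)/(8·61.0³·21) = 1.8435 N/mm
F = k·δ = 1.8435 × 47.6 = 87.749 N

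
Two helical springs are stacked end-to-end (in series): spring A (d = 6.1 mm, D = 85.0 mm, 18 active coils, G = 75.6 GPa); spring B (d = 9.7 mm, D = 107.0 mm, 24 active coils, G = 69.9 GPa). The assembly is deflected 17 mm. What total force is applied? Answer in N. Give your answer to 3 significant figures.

13.9 N

k_A = Gd⁴/(8D³N_a) = (75.6×10³)(6.1⁴)/(8·85.0³·18) = 1.1836 N/mm
k_B = Gd⁴/(8D³N_a) = (69.9×10³)(9.7⁴)/(8·107.0³·24) = 2.6309 N/mm
Series: 1/k_eq = 1/1.1836 + 1/2.6309 = 1.2249; k_eq = 0.81637 N/mm
F = k_eq·δ = 0.81637·17 = 13.878 N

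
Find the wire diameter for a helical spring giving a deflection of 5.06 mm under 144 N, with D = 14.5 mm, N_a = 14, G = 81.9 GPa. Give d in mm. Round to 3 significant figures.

Required rate k = F/δ = 144/5.06 = 28.458 N/mm
d = (8D³N_a·k / G)^(1/4) = (8·14.5³·14·28.458 / (81.9×10³))^0.25
  = (118.65)^0.25 = 3.3004 mm

3.30 mm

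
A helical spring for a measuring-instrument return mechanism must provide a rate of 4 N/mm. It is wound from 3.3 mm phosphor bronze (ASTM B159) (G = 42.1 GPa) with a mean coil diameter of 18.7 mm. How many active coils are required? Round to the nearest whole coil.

24

N_a = Gd⁴/(8D³k) = (42.1×10³ × 3.3⁴)/(8 × 18.7³ × 4)
    = 4.99273e+06 / 209254 = 23.86 → 24 coils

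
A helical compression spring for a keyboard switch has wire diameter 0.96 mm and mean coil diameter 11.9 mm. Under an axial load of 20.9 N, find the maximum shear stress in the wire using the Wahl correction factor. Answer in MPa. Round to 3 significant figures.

798 MPa

Spring index C = D/d = 11.9/0.96 = 12.3958
K_W = (4C−1)/(4C−4) + 0.615/C = 48.583/45.583 + 0.0496 = 1.1154
τ₀ = 8FD/(πd³) = 8·20.9·11.9/(π·0.96³) = 1989.68/2.7795 = 715.85 MPa
τ_max = K·τ₀ = 1.1154 × 715.85 = 798.47 MPa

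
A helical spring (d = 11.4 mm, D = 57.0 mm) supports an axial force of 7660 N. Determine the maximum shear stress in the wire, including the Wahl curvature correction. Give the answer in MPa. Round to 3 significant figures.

983 MPa

Spring index C = D/d = 57.0/11.4 = 5.0000
K_W = (4C−1)/(4C−4) + 0.615/C = 19.000/16.000 + 0.1230 = 1.3105
τ₀ = 8FD/(πd³) = 8·7660·57.0/(π·11.4³) = 3.49296e+06/4654.4 = 750.46 MPa
τ_max = K·τ₀ = 1.3105 × 750.46 = 983.48 MPa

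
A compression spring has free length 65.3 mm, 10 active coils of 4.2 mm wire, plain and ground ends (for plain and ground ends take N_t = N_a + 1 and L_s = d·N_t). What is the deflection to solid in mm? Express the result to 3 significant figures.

N_t = 11; L_s = 4.2·11 = 46.2 mm
δ_solid = L₀ − L_s = 65.3 − 46.2 = 19.1 mm

19.1 mm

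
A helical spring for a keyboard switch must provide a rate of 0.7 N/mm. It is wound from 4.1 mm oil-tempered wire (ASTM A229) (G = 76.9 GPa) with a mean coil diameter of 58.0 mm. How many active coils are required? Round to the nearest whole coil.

N_a = Gd⁴/(8D³k) = (76.9×10³ × 4.1⁴)/(8 × 58.0³ × 0.7)
    = 2.17301e+07 / 1.09263e+06 = 19.89 → 20 coils

20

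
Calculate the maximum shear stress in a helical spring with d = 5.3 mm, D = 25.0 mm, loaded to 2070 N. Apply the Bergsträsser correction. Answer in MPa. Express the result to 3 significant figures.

Spring index C = D/d = 25.0/5.3 = 4.7170
K_B = (4C+2)/(4C−3) = 20.868/15.868 = 1.3151
τ₀ = 8FD/(πd³) = 8·2070·25.0/(π·5.3³) = 414000/467.71 = 885.16 MPa
τ_max = K·τ₀ = 1.3151 × 885.16 = 1164.1 MPa

1160 MPa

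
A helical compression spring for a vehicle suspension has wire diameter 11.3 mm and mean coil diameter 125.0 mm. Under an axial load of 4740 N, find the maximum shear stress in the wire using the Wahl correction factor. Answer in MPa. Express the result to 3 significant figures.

Spring index C = D/d = 125.0/11.3 = 11.0619
K_W = (4C−1)/(4C−4) + 0.615/C = 43.248/40.248 + 0.0556 = 1.1301
τ₀ = 8FD/(πd³) = 8·4740·125.0/(π·11.3³) = 4.74e+06/4533 = 1045.7 MPa
τ_max = K·τ₀ = 1.1301 × 1045.7 = 1181.7 MPa

1180 MPa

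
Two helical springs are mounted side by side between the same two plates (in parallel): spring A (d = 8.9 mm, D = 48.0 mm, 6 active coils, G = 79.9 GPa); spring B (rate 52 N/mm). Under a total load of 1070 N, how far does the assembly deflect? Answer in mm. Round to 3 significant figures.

k_A = Gd⁴/(8D³N_a) = (79.9×10³)(8.9⁴)/(8·48.0³·6) = 94.437 N/mm
Parallel: k_eq = 94.437 + 52 = 146.44 N/mm
δ = F/k_eq = 1070/146.44 = 7.3069 mm

7.31 mm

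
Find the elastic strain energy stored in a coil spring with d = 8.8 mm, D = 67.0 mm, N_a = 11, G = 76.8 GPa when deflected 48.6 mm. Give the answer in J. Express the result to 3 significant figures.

k = Gd⁴/(8D³N_a) = (76.8×10³)(8.8⁴)/(8·67.0³·11) = 17.401 N/mm
U = ½kδ² = 0.5 × 17.401 × 48.6² = 20551 N·mm = 20.551 J

20.6 J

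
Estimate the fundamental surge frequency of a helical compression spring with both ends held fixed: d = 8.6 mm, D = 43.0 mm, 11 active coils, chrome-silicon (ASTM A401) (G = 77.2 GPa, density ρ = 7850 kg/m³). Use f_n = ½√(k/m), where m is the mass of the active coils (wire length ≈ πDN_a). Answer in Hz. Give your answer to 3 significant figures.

k = Gd⁴/(8D³N_a) = (77.2×10³)(8.6⁴)/(8·43.0³·11) = 60.356 N/mm = 60356 N/m
Wire length L = πDN_a = π·43.0·11 = 1486 mm
m = ρ·(πd²/4)·L = 7850 × 58.088×10⁻⁶ m² × 1.486 m = 0.67759 kg
f_n = ½√(k/m) = 0.5·√(60356/0.67759) = 0.5·√(89075) = 149.23 Hz

149 Hz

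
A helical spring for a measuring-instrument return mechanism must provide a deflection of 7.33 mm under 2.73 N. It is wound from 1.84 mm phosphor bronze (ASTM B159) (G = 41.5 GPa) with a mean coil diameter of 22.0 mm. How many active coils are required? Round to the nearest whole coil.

Required rate k = F/δ = 2.73/7.33 = 0.37244 N/mm
N_a = Gd⁴/(8D³k) = (41.5×10³ × 1.84⁴)/(8 × 22.0³ × 0.37244)
    = 475685 / 31726.1 = 14.99 → 15 coils

15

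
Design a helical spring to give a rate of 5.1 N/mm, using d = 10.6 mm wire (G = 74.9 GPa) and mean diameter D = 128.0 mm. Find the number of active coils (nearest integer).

N_a = Gd⁴/(8D³k) = (74.9×10³ × 10.6⁴)/(8 × 128.0³ × 5.1)
    = 9.45595e+08 / 8.55638e+07 = 11.05 → 11 coils

11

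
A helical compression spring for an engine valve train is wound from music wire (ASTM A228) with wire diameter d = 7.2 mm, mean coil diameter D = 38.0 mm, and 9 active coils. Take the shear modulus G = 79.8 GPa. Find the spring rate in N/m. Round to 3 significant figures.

k = Gd⁴/(8D³N_a) = (79.8×10³ × 7.2⁴) / (8 × 38.0³ × 9)
  = 2.14453e+08 / 3.95078e+06 = 54.281 N/mm = 54281 N/m

54300 N/m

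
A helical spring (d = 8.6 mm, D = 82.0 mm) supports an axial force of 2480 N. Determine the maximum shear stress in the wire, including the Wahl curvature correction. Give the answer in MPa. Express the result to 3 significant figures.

938 MPa

Spring index C = D/d = 82.0/8.6 = 9.5349
K_W = (4C−1)/(4C−4) + 0.615/C = 37.140/34.140 + 0.0645 = 1.1524
τ₀ = 8FD/(πd³) = 8·2480·82.0/(π·8.6³) = 1.62688e+06/1998.2 = 814.16 MPa
τ_max = K·τ₀ = 1.1524 × 814.16 = 938.22 MPa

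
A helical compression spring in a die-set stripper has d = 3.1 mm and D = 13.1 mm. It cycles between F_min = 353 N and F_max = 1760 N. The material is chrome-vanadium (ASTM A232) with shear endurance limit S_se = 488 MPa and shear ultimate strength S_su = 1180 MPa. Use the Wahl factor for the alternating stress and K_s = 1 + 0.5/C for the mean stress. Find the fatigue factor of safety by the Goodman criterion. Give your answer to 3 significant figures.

0.299

C = D/d = 13.1/3.1 = 4.2258; K_W = (4C−1)/(4C−4)+0.615/C = 1.3780; K_s = 1+0.5/C = 1.1183
F_a = (F_max−F_min)/2 = 703.5 N; F_m = (F_max+F_min)/2 = 1056.5 N
τ_a = K_W·8F_aD/(πd³) = 1.3780 × 787.75 = 1085.6 MPa
τ_m = K_s·8F_mD/(πd³) = 1.1183 × 1183 = 1323 MPa
Goodman: 1/n_f = τ_a/S_se + τ_m/S_su = 1085.6/488 + 1323/1180 = 2.22449 + 1.12119 = 3.3457
n_f = 1/3.3457 = 0.2989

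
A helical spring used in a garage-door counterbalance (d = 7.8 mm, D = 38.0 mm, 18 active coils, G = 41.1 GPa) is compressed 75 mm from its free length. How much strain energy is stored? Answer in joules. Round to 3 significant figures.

54.2 J

k = Gd⁴/(8D³N_a) = (41.1×10³)(7.8⁴)/(8·38.0³·18) = 19.253 N/mm
U = ½kδ² = 0.5 × 19.253 × 75² = 54150 N·mm = 54.15 J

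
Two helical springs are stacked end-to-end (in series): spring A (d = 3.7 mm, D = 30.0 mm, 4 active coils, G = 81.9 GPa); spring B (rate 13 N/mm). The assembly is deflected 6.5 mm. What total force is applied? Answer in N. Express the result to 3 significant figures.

48.8 N

k_A = Gd⁴/(8D³N_a) = (81.9×10³)(3.7⁴)/(8·30.0³·4) = 17.765 N/mm
Series: 1/k_eq = 1/17.765 + 1/13 = 0.13321; k_eq = 7.5068 N/mm
F = k_eq·δ = 7.5068·6.5 = 48.794 N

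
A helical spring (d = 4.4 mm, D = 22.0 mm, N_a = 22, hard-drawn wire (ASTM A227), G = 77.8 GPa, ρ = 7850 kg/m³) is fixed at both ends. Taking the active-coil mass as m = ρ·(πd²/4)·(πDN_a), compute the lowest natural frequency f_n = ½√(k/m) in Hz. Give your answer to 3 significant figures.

146 Hz

k = Gd⁴/(8D³N_a) = (77.8×10³)(4.4⁴)/(8·22.0³·22) = 15.56 N/mm = 15560 N/m
Wire length L = πDN_a = π·22.0·22 = 1520.5 mm
m = ρ·(πd²/4)·L = 7850 × 15.205×10⁻⁶ m² × 1.5205 m = 0.18149 kg
f_n = ½√(k/m) = 0.5·√(15560/0.18149) = 0.5·√(85733) = 146.4 Hz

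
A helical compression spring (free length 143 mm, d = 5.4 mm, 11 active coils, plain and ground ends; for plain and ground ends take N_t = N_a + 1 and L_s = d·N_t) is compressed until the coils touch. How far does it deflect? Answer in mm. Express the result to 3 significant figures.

N_t = 12; L_s = 5.4·12 = 64.8 mm
δ_solid = L₀ − L_s = 143 − 64.8 = 78.2 mm

78.2 mm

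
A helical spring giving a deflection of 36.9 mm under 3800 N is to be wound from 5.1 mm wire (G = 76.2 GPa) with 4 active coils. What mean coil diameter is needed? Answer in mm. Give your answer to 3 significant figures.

25.0 mm

Required rate k = F/δ = 3800/36.9 = 102.98 N/mm
D = (Gd⁴/(8N_a·k))^(1/3) = (76.2×10³·5.1⁴/(8·4·102.98))^(1/3)
  = (15643.3)^(1/3) = 25.0098 mm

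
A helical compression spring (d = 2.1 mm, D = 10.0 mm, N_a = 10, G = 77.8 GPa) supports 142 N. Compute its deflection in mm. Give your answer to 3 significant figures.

7.51 mm

k = Gd⁴/(8D³N_a) = (77.8×10³)(2.1⁴)/(8·10.0³·10) = 18.913 N/mm
δ = F/k = 142 / 18.913 = 7.508 mm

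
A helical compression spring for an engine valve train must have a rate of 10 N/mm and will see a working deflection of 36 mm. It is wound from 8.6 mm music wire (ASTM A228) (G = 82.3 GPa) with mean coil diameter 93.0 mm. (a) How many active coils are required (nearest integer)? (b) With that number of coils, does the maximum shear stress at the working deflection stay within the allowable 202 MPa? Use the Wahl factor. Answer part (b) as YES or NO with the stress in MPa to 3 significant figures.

(a) 7 coils; (b) YES, τ_max = 152 MPa

N_a = Gd⁴/(8D³k) = (82.3×10³)(8.6⁴)/(8·93.0³·10) = 6.996 → N_a = 7
Actual rate k = Gd⁴/(8D³·7) = 9.9944 N/mm
Working load F = kδ = 9.9944·36 = 359.8 N
C = 93.0/8.6 = 10.8140; K_W = (4C−1)/(4C−4)+0.615/C = 1.1333
τ_max = K_W·8FD/(πd³) = 1.1333·133.96 = 151.82 MPa
τ_max ≤ 202 MPa → acceptable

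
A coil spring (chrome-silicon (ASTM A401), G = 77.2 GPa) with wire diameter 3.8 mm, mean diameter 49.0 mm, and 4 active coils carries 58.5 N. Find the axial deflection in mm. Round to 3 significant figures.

k = Gd⁴/(8D³N_a) = (77.2×10³)(3.8⁴)/(8·49.0³·4) = 4.2758 N/mm
δ = F/k = 58.5 / 4.2758 = 13.682 mm

13.7 mm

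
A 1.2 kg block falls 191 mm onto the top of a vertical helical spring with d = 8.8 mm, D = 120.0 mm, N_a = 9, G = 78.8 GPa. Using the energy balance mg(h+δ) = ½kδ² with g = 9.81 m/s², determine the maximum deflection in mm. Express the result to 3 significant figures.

k = Gd⁴/(8D³N_a) = (78.8×10³)(8.8⁴)/(8·120.0³·9) = 3.7982 N/mm
W = mg = 1.2 × 9.81 = 11.772 N
½kδ² − Wδ − Wh = 0 → δ = (W + √(W² + 2kWh))/k
δ = (11.772 + √(138.58 + 17080.3))/3.7982 = (11.772 + 131.22)/3.7982 = 37.647 mm

37.6 mm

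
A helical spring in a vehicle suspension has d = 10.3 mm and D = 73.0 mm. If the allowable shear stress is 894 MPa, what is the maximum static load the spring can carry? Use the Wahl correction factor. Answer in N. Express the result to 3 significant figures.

C = D/d = 73.0/10.3 = 7.0874
K_W = (4C−1)/(4C−4) + 0.615/C = 27.350/24.350 + 0.0868 = 1.2100
τ_max = K·8FD/(πd³) → F_max = τ_allow·πd³/(8DK)
F_max = 894·π·10.3³/(8·73.0·1.2100) = 3.069e+06/706.63 = 4343.2 N

4340 N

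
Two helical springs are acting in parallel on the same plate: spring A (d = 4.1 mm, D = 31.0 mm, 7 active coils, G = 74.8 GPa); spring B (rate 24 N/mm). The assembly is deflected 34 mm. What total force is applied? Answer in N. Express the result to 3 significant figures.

1250 N

k_A = Gd⁴/(8D³N_a) = (74.8×10³)(4.1⁴)/(8·31.0³·7) = 12.67 N/mm
Parallel: k_eq = 12.67 + 24 = 36.67 N/mm
F = k_eq·δ = 36.67·34 = 1246.8 N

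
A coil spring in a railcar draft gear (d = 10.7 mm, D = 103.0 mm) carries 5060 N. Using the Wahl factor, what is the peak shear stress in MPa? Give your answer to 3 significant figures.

Spring index C = D/d = 103.0/10.7 = 9.6262
K_W = (4C−1)/(4C−4) + 0.615/C = 37.505/34.505 + 0.0639 = 1.1508
τ₀ = 8FD/(πd³) = 8·5060·103.0/(π·10.7³) = 4.16944e+06/3848.6 = 1083.4 MPa
τ_max = K·τ₀ = 1.1508 × 1083.4 = 1246.8 MPa

1250 MPa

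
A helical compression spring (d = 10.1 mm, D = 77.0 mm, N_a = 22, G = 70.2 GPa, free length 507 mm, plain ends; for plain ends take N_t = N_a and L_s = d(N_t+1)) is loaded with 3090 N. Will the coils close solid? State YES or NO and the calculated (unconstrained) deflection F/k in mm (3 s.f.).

YES, δ = 340 mm

k = Gd⁴/(8D³N_a) = (70.2×10³)(10.1⁴)/(8·77.0³·22) = 9.0915 N/mm
N_t = 22; L_s = 10.1·23 = 232.3 mm; δ_solid = L₀ − L_s = 507 − 232.3 = 274.7 mm
δ = F/k = 3090/9.0915 = 339.88 mm
δ ≥ δ_solid → spring goes solid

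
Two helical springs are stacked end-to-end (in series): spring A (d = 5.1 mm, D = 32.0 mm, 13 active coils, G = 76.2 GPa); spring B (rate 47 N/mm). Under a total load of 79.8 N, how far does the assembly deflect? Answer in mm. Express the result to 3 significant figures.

k_A = Gd⁴/(8D³N_a) = (76.2×10³)(5.1⁴)/(8·32.0³·13) = 15.127 N/mm
Series: 1/k_eq = 1/15.127 + 1/47 = 0.087384; k_eq = 11.444 N/mm
δ = F/k_eq = 79.8/11.444 = 6.9732 mm

6.97 mm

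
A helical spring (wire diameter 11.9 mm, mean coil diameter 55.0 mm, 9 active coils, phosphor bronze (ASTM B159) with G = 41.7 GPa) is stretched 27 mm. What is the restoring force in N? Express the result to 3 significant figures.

k = Gd⁴/(8D³N_a) = (41.7×10³)(11.9⁴)/(8·55.0³·9) = 69.808 N/mm
F = k·δ = 69.808 × 27 = 1884.8 N

1880 N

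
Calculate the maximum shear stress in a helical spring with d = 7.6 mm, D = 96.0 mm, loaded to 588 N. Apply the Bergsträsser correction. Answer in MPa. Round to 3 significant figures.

Spring index C = D/d = 96.0/7.6 = 12.6316
K_B = (4C+2)/(4C−3) = 52.526/47.526 = 1.1052
τ₀ = 8FD/(πd³) = 8·588·96.0/(π·7.6³) = 451584/1379.1 = 327.45 MPa
τ_max = K·τ₀ = 1.1052 × 327.45 = 361.9 MPa

362 MPa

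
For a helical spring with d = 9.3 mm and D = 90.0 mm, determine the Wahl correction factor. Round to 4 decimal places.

1.1500

C = D/d = 90.0/9.3 = 9.6774
K_W = (4C−1)/(4C−4) + 0.615/C = 37.710/34.710 + 0.0636 = 1.1500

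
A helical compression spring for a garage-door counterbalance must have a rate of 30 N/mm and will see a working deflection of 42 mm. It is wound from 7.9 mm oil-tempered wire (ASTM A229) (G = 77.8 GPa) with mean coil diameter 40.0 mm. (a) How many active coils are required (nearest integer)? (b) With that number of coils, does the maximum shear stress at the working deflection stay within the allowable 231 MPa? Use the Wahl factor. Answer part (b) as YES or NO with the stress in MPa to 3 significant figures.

N_a = Gd⁴/(8D³k) = (77.8×10³)(7.9⁴)/(8·40.0³·30) = 19.73 → N_a = 20
Actual rate k = Gd⁴/(8D³·20) = 29.593 N/mm
Working load F = kδ = 29.593·42 = 1242.9 N
C = 40.0/7.9 = 5.0633; K_W = (4C−1)/(4C−4)+0.615/C = 1.3060
τ_max = K_W·8FD/(πd³) = 1.3060·256.78 = 335.36 MPa
τ_max > 231 MPa → exceeds allowable

(a) 20 coils; (b) NO, τ_max = 335 MPa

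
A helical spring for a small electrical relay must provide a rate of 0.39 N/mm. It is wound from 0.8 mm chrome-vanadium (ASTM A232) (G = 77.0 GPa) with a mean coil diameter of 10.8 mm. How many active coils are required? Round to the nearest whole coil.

N_a = Gd⁴/(8D³k) = (77.0×10³ × 0.8⁴)/(8 × 10.8³ × 0.39)
    = 31539.2 / 3930.3 = 8.025 → 8 coils

8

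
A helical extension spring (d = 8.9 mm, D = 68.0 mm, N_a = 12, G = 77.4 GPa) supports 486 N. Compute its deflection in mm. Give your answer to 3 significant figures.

30.2 mm

k = Gd⁴/(8D³N_a) = (77.4×10³)(8.9⁴)/(8·68.0³·12) = 16.088 N/mm
δ = F/k = 486 / 16.088 = 30.209 mm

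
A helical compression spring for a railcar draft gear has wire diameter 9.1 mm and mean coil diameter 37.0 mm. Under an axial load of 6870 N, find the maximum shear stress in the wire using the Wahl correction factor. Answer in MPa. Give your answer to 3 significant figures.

1200 MPa

Spring index C = D/d = 37.0/9.1 = 4.0659
K_W = (4C−1)/(4C−4) + 0.615/C = 15.264/12.264 + 0.1513 = 1.3959
τ₀ = 8FD/(πd³) = 8·6870·37.0/(π·9.1³) = 2.03352e+06/2367.4 = 858.96 MPa
τ_max = K·τ₀ = 1.3959 × 858.96 = 1199 MPa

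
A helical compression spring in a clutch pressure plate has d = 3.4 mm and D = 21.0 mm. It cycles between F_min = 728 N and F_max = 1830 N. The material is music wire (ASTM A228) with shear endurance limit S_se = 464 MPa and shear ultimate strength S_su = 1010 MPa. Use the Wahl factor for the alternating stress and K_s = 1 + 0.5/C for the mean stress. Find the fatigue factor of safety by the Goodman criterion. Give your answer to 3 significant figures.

C = D/d = 21.0/3.4 = 6.1765; K_W = (4C−1)/(4C−4)+0.615/C = 1.2445; K_s = 1+0.5/C = 1.0810
F_a = (F_max−F_min)/2 = 551 N; F_m = (F_max+F_min)/2 = 1279 N
τ_a = K_W·8F_aD/(πd³) = 1.2445 × 749.68 = 932.94 MPa
τ_m = K_s·8F_mD/(πd³) = 1.0810 × 1740.2 = 1881 MPa
Goodman: 1/n_f = τ_a/S_se + τ_m/S_su = 932.94/464 + 1881/1010 = 2.01065 + 1.86242 = 3.8731
n_f = 1/3.8731 = 0.2582

0.258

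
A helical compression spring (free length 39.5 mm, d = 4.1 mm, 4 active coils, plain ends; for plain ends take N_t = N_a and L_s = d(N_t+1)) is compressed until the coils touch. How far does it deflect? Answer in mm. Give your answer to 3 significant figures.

19.0 mm

N_t = 4; L_s = 4.1·5 = 20.5 mm
δ_solid = L₀ − L_s = 39.5 − 20.5 = 19 mm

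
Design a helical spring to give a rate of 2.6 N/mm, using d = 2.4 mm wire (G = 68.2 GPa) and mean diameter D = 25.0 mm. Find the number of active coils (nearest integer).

7

N_a = Gd⁴/(8D³k) = (68.2×10³ × 2.4⁴)/(8 × 25.0³ × 2.6)
    = 2.26271e+06 / 325000 = 6.962 → 7 coils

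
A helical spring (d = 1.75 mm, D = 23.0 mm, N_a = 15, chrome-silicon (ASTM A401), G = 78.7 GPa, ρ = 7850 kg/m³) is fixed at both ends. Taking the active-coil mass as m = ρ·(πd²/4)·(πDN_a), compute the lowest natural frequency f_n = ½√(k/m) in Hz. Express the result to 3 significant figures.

78.6 Hz

k = Gd⁴/(8D³N_a) = (78.7×10³)(1.75⁴)/(8·23.0³·15) = 0.50555 N/mm = 505.55 N/m
Wire length L = πDN_a = π·23.0·15 = 1083.8 mm
m = ρ·(πd²/4)·L = 7850 × 2.4053×10⁻⁶ m² × 1.0838 m = 0.020465 kg
f_n = ½√(k/m) = 0.5·√(505.55/0.020465) = 0.5·√(24703) = 78.587 Hz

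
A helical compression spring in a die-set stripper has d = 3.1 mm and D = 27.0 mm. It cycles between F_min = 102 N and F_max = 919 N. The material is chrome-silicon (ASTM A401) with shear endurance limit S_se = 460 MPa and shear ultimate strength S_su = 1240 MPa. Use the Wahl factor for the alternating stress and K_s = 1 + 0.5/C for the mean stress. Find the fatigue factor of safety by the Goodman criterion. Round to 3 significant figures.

0.294

C = D/d = 27.0/3.1 = 8.7097; K_W = (4C−1)/(4C−4)+0.615/C = 1.1679; K_s = 1+0.5/C = 1.0574
F_a = (F_max−F_min)/2 = 408.5 N; F_m = (F_max+F_min)/2 = 510.5 N
τ_a = K_W·8F_aD/(πd³) = 1.1679 × 942.78 = 1101.1 MPa
τ_m = K_s·8F_mD/(πd³) = 1.0574 × 1178.2 = 1245.8 MPa
Goodman: 1/n_f = τ_a/S_se + τ_m/S_su = 1101.1/460 + 1245.8/1240 = 2.39362 + 1.00470 = 3.3983
n_f = 1/3.3983 = 0.2943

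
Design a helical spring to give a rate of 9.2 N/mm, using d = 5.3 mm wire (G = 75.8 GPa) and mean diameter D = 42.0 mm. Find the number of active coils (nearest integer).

11

N_a = Gd⁴/(8D³k) = (75.8×10³ × 5.3⁴)/(8 × 42.0³ × 9.2)
    = 5.98098e+07 / 5.45288e+06 = 10.97 → 11 coils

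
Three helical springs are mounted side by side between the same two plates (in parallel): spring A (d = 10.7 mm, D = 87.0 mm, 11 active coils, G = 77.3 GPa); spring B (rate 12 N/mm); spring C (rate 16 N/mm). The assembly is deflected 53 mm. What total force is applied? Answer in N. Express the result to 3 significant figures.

k_A = Gd⁴/(8D³N_a) = (77.3×10³)(10.7⁴)/(8·87.0³·11) = 17.485 N/mm
Parallel: k_eq = 17.485 + 12 + 16 = 45.485 N/mm
F = k_eq·δ = 45.485·53 = 2410.7 N

2410 N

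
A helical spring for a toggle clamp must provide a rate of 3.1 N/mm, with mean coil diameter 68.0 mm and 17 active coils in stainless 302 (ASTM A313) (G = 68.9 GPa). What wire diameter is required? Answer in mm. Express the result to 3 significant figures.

d = (8D³N_a·k / G)^(1/4) = (8·68.0³·17·3.1 / (68.9×10³))^0.25
  = (1924)^0.25 = 6.6230 mm

6.62 mm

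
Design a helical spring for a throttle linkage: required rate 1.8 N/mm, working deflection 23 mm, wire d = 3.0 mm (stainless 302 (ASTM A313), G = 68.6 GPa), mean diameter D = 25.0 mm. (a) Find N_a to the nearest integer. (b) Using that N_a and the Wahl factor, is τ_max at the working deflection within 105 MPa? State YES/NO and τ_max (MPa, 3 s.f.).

(a) 25 coils; (b) NO, τ_max = 113 MPa

N_a = Gd⁴/(8D³k) = (68.6×10³)(3.0⁴)/(8·25.0³·1.8) = 24.7 → N_a = 25
Actual rate k = Gd⁴/(8D³·25) = 1.7781 N/mm
Working load F = kδ = 1.7781·23 = 40.897 N
C = 25.0/3.0 = 8.3333; K_W = (4C−1)/(4C−4)+0.615/C = 1.1761
τ_max = K_W·8FD/(πd³) = 1.1761·96.428 = 113.41 MPa
τ_max > 105 MPa → exceeds allowable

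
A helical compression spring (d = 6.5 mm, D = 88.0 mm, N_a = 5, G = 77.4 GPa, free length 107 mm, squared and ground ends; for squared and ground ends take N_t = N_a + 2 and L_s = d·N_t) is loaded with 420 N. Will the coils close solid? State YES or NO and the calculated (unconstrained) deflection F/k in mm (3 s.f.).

YES, δ = 82.9 mm

k = Gd⁴/(8D³N_a) = (77.4×10³)(6.5⁴)/(8·88.0³·5) = 5.0686 N/mm
N_t = 7; L_s = 6.5·7 = 45.5 mm; δ_solid = L₀ − L_s = 107 − 45.5 = 61.5 mm
δ = F/k = 420/5.0686 = 82.863 mm
δ ≥ δ_solid → spring goes solid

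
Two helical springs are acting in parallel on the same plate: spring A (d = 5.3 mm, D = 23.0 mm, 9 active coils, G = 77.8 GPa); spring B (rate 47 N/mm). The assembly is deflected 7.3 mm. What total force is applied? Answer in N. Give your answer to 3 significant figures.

k_A = Gd⁴/(8D³N_a) = (77.8×10³)(5.3⁴)/(8·23.0³·9) = 70.076 N/mm
Parallel: k_eq = 70.076 + 47 = 117.08 N/mm
F = k_eq·δ = 117.08·7.3 = 854.65 N

855 N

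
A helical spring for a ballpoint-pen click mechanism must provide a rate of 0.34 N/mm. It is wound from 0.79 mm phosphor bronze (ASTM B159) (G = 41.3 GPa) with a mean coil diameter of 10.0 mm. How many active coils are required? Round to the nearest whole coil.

N_a = Gd⁴/(8D³k) = (41.3×10³ × 0.79⁴)/(8 × 10.0³ × 0.34)
    = 16086.4 / 2720 = 5.914 → 6 coils

6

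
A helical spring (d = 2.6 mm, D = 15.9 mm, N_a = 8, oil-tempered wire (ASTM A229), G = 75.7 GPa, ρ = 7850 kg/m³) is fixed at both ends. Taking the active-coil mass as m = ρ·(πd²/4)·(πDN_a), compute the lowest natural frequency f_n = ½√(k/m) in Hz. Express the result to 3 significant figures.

449 Hz

k = Gd⁴/(8D³N_a) = (75.7×10³)(2.6⁴)/(8·15.9³·8) = 13.447 N/mm = 13447 N/m
Wire length L = πDN_a = π·15.9·8 = 399.61 mm
m = ρ·(πd²/4)·L = 7850 × 5.3093×10⁻⁶ m² × 0.39961 m = 0.016655 kg
f_n = ½√(k/m) = 0.5·√(13447/0.016655) = 0.5·√(8.0737e+05) = 449.27 Hz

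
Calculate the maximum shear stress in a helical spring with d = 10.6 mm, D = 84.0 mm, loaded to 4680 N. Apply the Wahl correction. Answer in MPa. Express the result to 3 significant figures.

Spring index C = D/d = 84.0/10.6 = 7.9245
K_W = (4C−1)/(4C−4) + 0.615/C = 30.698/27.698 + 0.0776 = 1.1859
τ₀ = 8FD/(πd³) = 8·4680·84.0/(π·10.6³) = 3.14496e+06/3741.7 = 840.52 MPa
τ_max = K·τ₀ = 1.1859 × 840.52 = 996.79 MPa

997 MPa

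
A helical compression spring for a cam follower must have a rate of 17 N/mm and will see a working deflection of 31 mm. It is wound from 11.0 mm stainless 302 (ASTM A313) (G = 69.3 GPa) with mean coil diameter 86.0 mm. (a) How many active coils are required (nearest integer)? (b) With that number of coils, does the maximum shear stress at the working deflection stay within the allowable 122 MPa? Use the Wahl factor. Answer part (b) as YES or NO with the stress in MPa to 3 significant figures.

N_a = Gd⁴/(8D³k) = (69.3×10³)(11.0⁴)/(8·86.0³·17) = 11.73 → N_a = 12
Actual rate k = Gd⁴/(8D³·12) = 16.616 N/mm
Working load F = kδ = 16.616·31 = 515.11 N
C = 86.0/11.0 = 7.8182; K_W = (4C−1)/(4C−4)+0.615/C = 1.1887
τ_max = K_W·8FD/(πd³) = 1.1887·84.754 = 100.74 MPa
τ_max ≤ 122 MPa → acceptable

(a) 12 coils; (b) YES, τ_max = 101 MPa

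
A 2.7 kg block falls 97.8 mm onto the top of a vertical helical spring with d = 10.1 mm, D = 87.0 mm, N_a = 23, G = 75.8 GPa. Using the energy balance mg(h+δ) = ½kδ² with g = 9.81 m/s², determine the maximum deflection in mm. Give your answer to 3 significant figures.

k = Gd⁴/(8D³N_a) = (75.8×10³)(10.1⁴)/(8·87.0³·23) = 6.51 N/mm
W = mg = 2.7 × 9.81 = 26.487 N
½kδ² − Wδ − Wh = 0 → δ = (W + √(W² + 2kWh))/k
δ = (26.487 + √(701.56 + 33727.2))/6.51 = (26.487 + 185.55)/6.51 = 32.571 mm

32.6 mm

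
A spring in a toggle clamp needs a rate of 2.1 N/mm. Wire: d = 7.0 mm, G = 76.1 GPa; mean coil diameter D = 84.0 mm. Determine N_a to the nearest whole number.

N_a = Gd⁴/(8D³k) = (76.1×10³ × 7.0⁴)/(8 × 84.0³ × 2.1)
    = 1.82716e+08 / 9.95743e+06 = 18.35 → 18 coils

18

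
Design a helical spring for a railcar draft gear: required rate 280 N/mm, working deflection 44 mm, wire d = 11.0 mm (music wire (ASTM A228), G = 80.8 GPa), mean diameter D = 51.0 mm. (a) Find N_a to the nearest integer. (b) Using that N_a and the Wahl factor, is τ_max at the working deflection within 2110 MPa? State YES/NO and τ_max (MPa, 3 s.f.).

N_a = Gd⁴/(8D³k) = (80.8×10³)(11.0⁴)/(8·51.0³·280) = 3.981 → N_a = 4
Actual rate k = Gd⁴/(8D³·4) = 278.69 N/mm
Working load F = kδ = 278.69·44 = 12262 N
C = 51.0/11.0 = 4.6364; K_W = (4C−1)/(4C−4)+0.615/C = 1.3389
τ_max = K_W·8FD/(πd³) = 1.3389·1196.5 = 1602 MPa
τ_max ≤ 2110 MPa → acceptable

(a) 4 coils; (b) YES, τ_max = 1600 MPa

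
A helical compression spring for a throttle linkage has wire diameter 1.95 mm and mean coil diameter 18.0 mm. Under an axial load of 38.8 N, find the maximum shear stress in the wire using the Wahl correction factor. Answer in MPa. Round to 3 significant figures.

Spring index C = D/d = 18.0/1.95 = 9.2308
K_W = (4C−1)/(4C−4) + 0.615/C = 35.923/32.923 + 0.0666 = 1.1577
τ₀ = 8FD/(πd³) = 8·38.8·18.0/(π·1.95³) = 5587.2/23.295 = 239.85 MPa
τ_max = K·τ₀ = 1.1577 × 239.85 = 277.69 MPa

278 MPa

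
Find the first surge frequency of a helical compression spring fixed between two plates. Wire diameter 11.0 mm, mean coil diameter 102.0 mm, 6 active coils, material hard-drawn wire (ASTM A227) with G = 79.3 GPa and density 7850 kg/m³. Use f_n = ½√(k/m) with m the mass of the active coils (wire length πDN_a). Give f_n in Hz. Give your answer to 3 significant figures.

k = Gd⁴/(8D³N_a) = (79.3×10³)(11.0⁴)/(8·102.0³·6) = 22.793 N/mm = 22793 N/m
Wire length L = πDN_a = π·102.0·6 = 1922.7 mm
m = ρ·(πd²/4)·L = 7850 × 95.033×10⁻⁶ m² × 1.9227 m = 1.4343 kg
f_n = ½√(k/m) = 0.5·√(22793/1.4343) = 0.5·√(15891) = 63.03 Hz

63.0 Hz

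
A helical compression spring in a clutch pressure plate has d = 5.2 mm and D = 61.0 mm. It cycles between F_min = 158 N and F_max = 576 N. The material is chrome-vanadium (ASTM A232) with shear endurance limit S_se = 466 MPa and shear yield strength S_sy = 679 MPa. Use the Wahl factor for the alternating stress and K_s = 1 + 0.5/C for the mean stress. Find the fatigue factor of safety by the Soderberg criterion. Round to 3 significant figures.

0.848

C = D/d = 61.0/5.2 = 11.7308; K_W = (4C−1)/(4C−4)+0.615/C = 1.1223; K_s = 1+0.5/C = 1.0426
F_a = (F_max−F_min)/2 = 209 N; F_m = (F_max+F_min)/2 = 367 N
τ_a = K_W·8F_aD/(πd³) = 1.1223 × 230.89 = 259.13 MPa
τ_m = K_s·8F_mD/(πd³) = 1.0426 × 405.44 = 422.72 MPa
Soderberg: 1/n_f = τ_a/S_se + τ_m/S_sy = 259.13/466 + 422.72/679 = 0.55608 + 0.62256 = 1.1786
n_f = 1/1.1786 = 0.8484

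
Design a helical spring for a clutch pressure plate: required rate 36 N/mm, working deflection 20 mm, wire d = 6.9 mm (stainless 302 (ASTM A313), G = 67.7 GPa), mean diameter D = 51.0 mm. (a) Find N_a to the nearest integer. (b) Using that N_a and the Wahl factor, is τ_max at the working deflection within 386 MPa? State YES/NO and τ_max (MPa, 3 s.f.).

N_a = Gd⁴/(8D³k) = (67.7×10³)(6.9⁴)/(8·51.0³·36) = 4.017 → N_a = 4
Actual rate k = Gd⁴/(8D³·4) = 36.151 N/mm
Working load F = kδ = 36.151·20 = 723.03 N
C = 51.0/6.9 = 7.3913; K_W = (4C−1)/(4C−4)+0.615/C = 1.2006
τ_max = K_W·8FD/(πd³) = 1.2006·285.84 = 343.16 MPa
τ_max ≤ 386 MPa → acceptable

(a) 4 coils; (b) YES, τ_max = 343 MPa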